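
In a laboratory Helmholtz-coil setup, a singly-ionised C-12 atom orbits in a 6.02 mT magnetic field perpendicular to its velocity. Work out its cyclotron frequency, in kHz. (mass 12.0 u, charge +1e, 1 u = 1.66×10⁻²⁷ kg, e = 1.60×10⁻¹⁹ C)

f = qB/(2πm) = (1×1.60×10^-19)(6.02×10^-3) / [2π(1.99×10^-26)] = 7700 Hz.

f ≈ 7.70 kHz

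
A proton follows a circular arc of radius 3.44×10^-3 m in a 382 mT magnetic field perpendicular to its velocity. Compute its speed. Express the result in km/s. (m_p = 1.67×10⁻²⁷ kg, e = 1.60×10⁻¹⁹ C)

From qvB = mv²/r, v = qBr/m.
v = (1×1.60×10^-19)(0.382)(3.44×10^-3) / (1.67×10^-27) = 1.26×10^5 m/s.

v ≈ 126 km/s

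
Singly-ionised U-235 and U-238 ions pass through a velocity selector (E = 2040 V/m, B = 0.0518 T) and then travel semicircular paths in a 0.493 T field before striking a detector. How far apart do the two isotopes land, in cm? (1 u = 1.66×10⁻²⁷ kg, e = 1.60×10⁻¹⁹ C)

Δd ≈ 0.497 cm

Both emerge at v = E/B₁ = 3.94×10^4 m/s.
r = mv/(qB₂), so r₁ = 0.19476 m and r₂ = 0.19725 m, giving Δr = 2.49×10^-3 m.
After a semicircle each ion lands a diameter 2r from the entry slit, so the separation is 2Δr = 4.97×10^-3 m.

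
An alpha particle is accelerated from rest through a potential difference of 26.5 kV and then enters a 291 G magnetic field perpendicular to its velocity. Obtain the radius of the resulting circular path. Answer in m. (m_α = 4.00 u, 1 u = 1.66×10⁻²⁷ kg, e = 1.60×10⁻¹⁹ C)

The kinetic energy gained is K = qV = (2×1.60×10^-19)(2.65×10^4) = 8.48×10^-15 J.
v = √(2K/m) = 1.60×10^6 m/s.
r = mv/(qB) = (6.64×10^-27)(1.60×10^6) / [(2×1.60×10^-19)(0.0291)] = 1.14 m.

r ≈ 1.14 m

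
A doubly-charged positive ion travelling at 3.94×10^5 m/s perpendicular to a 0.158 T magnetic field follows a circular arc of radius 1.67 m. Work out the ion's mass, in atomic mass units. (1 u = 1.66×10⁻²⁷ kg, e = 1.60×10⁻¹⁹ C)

m ≈ 129 u

qvB = mv²/r ⇒ m = qBr/v.
m = (2×1.60×10^-19)(0.158)(1.67) / (3.94×10^5) = 2.14×10^-25 kg = 129 u.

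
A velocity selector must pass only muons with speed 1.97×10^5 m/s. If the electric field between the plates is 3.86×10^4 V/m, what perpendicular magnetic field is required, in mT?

qE = qvB ⇒ B = E/v = (3.86×10^4) / (1.97×10^5) = 0.196 T.

B ≈ 196 mT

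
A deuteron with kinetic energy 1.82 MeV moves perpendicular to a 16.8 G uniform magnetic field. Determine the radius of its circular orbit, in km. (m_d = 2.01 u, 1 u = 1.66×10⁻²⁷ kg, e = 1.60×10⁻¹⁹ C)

r ≈ 0.164 km

Convert the energy: K = 1.82 MeV = 2.91×10^-13 J.
v = √(2K/m) = √(2·2.91×10^-13/3.34×10^-27) = 1.32×10^7 m/s.
r = mv/(qB) = (3.34×10^-27)(1.32×10^7) / [(1×1.60×10^-19)(1.68×10^-3)] = 164 m.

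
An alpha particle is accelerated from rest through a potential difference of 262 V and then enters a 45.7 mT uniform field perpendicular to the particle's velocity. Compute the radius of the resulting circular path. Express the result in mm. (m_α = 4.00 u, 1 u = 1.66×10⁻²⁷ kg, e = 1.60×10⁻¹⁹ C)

The kinetic energy gained is K = qV = (2×1.60×10^-19)(262) = 8.38×10^-17 J.
v = √(2K/m) = 1.59×10^5 m/s.
r = mv/(qB) = (6.64×10^-27)(1.59×10^5) / [(2×1.60×10^-19)(0.0457)] = 0.0722 m.

r ≈ 72.2 mm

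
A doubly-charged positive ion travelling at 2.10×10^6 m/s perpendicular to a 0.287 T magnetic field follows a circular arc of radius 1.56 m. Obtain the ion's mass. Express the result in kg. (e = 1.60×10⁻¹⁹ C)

m ≈ 6.82×10^-26 kg

qvB = mv²/r ⇒ m = qBr/v.
m = (2×1.60×10^-19)(0.287)(1.56) / (2.10×10^6) = 6.82×10^-26 kg.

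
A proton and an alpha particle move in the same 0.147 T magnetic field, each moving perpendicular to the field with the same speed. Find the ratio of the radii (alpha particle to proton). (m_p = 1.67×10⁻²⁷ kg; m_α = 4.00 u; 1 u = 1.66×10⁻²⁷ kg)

ratio ≈ 1.99

r = mv/(qB) ⇒ at equal v, r ∝ m/q.
r_{alpha particle}/r_{proton} = 1.99.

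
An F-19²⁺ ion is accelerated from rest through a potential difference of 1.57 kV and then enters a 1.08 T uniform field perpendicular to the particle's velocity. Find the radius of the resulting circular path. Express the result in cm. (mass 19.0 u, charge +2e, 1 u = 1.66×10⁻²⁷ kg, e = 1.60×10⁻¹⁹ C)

r ≈ 1.63 cm

The kinetic energy gained is K = qV = (2×1.60×10^-19)(1570) = 5.02×10^-16 J.
v = √(2K/m) = 1.78×10^5 m/s.
r = mv/(qB) = (3.15×10^-26)(1.78×10^5) / [(2×1.60×10^-19)(1.08)] = 0.0163 m.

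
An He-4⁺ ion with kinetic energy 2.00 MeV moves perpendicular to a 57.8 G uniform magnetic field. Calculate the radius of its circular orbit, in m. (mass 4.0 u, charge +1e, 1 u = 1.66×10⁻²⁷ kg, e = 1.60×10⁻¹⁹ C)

Convert the energy: K = 2.00 MeV = 3.20×10^-13 J.
v = √(2K/m) = √(2·3.20×10^-13/6.64×10^-27) = 9.82×10^6 m/s.
r = mv/(qB) = (6.64×10^-27)(9.82×10^6) / [(1×1.60×10^-19)(5.78×10^-3)] = 70.5 m.

r ≈ 70.5 m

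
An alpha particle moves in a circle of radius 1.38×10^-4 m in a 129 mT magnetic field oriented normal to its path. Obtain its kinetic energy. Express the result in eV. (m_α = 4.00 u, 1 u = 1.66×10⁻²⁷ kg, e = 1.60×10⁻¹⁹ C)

K ≈ 0.0153 eV

v = qBr/m = (2×1.60×10^-19)(0.129)(1.38×10^-4) / (6.64×10^-27) = 858 m/s.
K = ½mv² = 0.5·(6.64×10^-27)·(858)² = 2.44×10^-21 J = 0.0153 eV.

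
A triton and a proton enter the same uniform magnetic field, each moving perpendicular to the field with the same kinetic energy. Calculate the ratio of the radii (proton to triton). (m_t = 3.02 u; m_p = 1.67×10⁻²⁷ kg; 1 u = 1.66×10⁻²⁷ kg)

r = √(2mK)/(qB) ⇒ at equal K, r ∝ √m/q.
r_{proton}/r_{triton} = 0.577.

ratio ≈ 0.577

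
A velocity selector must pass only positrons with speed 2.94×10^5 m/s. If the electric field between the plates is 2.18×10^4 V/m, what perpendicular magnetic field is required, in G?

qE = qvB ⇒ B = E/v = (2.18×10^4) / (2.94×10^5) = 0.0741 T.

B ≈ 741 G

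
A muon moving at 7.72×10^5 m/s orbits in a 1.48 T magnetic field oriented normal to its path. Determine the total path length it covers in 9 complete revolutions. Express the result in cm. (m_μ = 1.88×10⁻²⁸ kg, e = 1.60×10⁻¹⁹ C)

r = mv/(qB) = 6.13×10^-4 m, so one revolution covers 2πr = 3.85×10^-3 m.
In 9 revolutions: L = 9·2πr = 0.0347 m.

L ≈ 3.47 cm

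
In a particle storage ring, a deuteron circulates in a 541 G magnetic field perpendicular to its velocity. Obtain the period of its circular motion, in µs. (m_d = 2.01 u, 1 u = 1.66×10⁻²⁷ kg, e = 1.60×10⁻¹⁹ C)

T ≈ 2.42 µs

The cyclotron period is independent of speed: T = 2πm/(qB).
T = 2π(3.34×10^-27) / [(1×1.60×10^-19)(0.0541)] = 2.42×10^-6 s.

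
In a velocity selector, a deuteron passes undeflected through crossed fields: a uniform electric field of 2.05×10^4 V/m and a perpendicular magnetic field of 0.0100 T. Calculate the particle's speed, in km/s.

v ≈ 2050 km/s

For zero net force, qE = qvB, so v = E/B.
v = (2.05×10^4) / (0.0100) = 2.05×10^6 m/s.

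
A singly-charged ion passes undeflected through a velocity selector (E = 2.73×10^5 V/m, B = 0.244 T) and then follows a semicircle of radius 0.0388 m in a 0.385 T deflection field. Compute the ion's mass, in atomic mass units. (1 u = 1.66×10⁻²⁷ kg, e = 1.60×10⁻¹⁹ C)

m ≈ 1.29 u

v = E/B₁ = 1.12×10^6 m/s.
From r = mv/(qB₂), m = qB₂r/v = (1×1.60×10^-19)(0.385)(0.0388) / (1.12×10^6) = 2.14×10^-27 kg.
In atomic mass units: m = 2.14×10^-27 / 1.66×10^-27 = 1.29 u.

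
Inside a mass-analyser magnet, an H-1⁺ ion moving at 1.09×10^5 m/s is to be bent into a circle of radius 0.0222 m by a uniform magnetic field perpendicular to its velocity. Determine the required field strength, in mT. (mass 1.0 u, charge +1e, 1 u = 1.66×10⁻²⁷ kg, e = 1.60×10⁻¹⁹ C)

qvB = mv²/r gives B = mv/(qr).
B = (1.66×10^-27)(1.09×10^5) / [(1×1.60×10^-19)(0.0222)] = 0.0509 T.

B ≈ 50.9 mT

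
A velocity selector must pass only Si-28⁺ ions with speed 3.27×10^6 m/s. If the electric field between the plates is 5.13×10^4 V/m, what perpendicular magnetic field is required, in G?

qE = qvB ⇒ B = E/v = (5.13×10^4) / (3.27×10^6) = 0.0157 T.

B ≈ 157 G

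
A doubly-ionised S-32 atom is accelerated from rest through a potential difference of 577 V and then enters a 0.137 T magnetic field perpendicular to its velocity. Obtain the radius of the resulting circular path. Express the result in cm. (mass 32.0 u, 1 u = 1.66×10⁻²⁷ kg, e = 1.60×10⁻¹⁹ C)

r ≈ 10.1 cm

The kinetic energy gained is K = qV = (2×1.60×10^-19)(577) = 1.85×10^-16 J.
v = √(2K/m) = 8.34×10^4 m/s.
r = mv/(qB) = (5.31×10^-26)(8.34×10^4) / [(2×1.60×10^-19)(0.137)] = 0.101 m.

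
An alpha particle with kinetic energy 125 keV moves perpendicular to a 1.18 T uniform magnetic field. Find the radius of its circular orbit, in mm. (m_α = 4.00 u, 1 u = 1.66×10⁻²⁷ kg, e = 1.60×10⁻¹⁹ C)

r ≈ 43.2 mm

Convert the energy: K = 125 keV = 2.00×10^-14 J.
v = √(2K/m) = √(2·2.00×10^-14/6.64×10^-27) = 2.45×10^6 m/s.
r = mv/(qB) = (6.64×10^-27)(2.45×10^6) / [(2×1.60×10^-19)(1.18)] = 0.0432 m.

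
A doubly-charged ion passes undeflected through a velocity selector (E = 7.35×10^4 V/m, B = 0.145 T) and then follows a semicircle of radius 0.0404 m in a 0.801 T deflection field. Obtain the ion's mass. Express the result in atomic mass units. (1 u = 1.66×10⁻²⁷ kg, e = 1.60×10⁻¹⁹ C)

m ≈ 12.3 u

v = E/B₁ = 5.07×10^5 m/s.
From r = mv/(qB₂), m = qB₂r/v = (2×1.60×10^-19)(0.801)(0.0404) / (5.07×10^5) = 2.04×10^-26 kg.
In atomic mass units: m = 2.04×10^-26 / 1.66×10^-27 = 12.3 u.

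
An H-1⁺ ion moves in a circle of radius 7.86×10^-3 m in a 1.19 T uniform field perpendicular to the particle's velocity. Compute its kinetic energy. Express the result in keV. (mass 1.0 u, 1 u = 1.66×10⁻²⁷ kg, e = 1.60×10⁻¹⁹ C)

K ≈ 4.22 keV

v = qBr/m = (1×1.60×10^-19)(1.19)(7.86×10^-3) / (1.66×10^-27) = 9.02×10^5 m/s.
K = ½mv² = 0.5·(1.66×10^-27)·(9.02×10^5)² = 6.75×10^-16 J = 4.22 keV.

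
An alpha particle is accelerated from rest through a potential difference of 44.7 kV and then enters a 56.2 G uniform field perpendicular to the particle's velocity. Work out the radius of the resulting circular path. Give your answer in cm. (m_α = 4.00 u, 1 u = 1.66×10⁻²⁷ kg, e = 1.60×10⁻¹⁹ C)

The kinetic energy gained is K = qV = (2×1.60×10^-19)(4.47×10^4) = 1.43×10^-14 J.
v = √(2K/m) = 2.08×10^6 m/s.
r = mv/(qB) = (6.64×10^-27)(2.08×10^6) / [(2×1.60×10^-19)(5.62×10^-3)] = 7.66 m.

r ≈ 766 cm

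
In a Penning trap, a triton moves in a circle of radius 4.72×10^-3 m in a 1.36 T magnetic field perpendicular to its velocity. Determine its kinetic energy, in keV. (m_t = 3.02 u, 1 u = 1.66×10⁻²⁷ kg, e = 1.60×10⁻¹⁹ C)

v = qBr/m = (1×1.60×10^-19)(1.36)(4.72×10^-3) / (5.01×10^-27) = 2.05×10^5 m/s.
K = ½mv² = 0.5·(5.01×10^-27)·(2.05×10^5)² = 1.05×10^-16 J = 0.658 keV.

K ≈ 0.658 keV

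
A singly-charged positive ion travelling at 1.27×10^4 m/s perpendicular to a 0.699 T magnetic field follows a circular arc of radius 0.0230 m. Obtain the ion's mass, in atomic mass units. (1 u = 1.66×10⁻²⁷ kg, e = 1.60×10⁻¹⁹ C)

m ≈ 122 u

qvB = mv²/r ⇒ m = qBr/v.
m = (1×1.60×10^-19)(0.699)(0.0230) / (1.27×10^4) = 2.03×10^-25 kg = 122 u.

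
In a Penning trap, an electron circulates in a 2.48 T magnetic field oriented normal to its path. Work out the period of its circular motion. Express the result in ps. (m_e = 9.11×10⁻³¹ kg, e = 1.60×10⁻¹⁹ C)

T ≈ 14.4 ps

The cyclotron period is independent of speed: T = 2πm/(qB).
T = 2π(9.11×10^-31) / [(1×1.60×10^-19)(2.48)] = 1.44×10^-11 s.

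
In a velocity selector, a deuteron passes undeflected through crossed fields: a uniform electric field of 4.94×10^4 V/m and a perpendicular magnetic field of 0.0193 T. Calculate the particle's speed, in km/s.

For zero net force, qE = qvB, so v = E/B.
v = (4.94×10^4) / (0.0193) = 2.56×10^6 m/s.

v ≈ 2560 km/s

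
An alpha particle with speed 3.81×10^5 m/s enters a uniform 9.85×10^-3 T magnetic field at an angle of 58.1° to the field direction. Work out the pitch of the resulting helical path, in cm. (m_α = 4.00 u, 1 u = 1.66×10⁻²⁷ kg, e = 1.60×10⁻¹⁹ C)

pitch ≈ 266 cm

The velocity component along B is v∥ = v cos58.1° = 2.01×10^5 m/s.
The cyclotron period T = 2πm/(qB) = 1.32×10^-5 s is set by m, q, B alone.
Pitch = v∥·T = (2.01×10^5)(1.32×10^-5) = 2.66 m.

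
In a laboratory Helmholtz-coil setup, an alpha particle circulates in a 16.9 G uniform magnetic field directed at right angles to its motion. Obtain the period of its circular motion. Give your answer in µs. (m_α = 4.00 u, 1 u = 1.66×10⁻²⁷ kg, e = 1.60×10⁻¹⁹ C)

T ≈ 77.1 µs

The cyclotron period is independent of speed: T = 2πm/(qB).
T = 2π(6.64×10^-27) / [(2×1.60×10^-19)(1.69×10^-3)] = 7.71×10^-5 s.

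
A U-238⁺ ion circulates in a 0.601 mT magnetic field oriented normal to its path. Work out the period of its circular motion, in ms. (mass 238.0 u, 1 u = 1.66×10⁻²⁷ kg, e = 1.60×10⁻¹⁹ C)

T ≈ 25.8 ms

The cyclotron period is independent of speed: T = 2πm/(qB).
T = 2π(3.95×10^-25) / [(1×1.60×10^-19)(6.01×10^-4)] = 0.0258 s.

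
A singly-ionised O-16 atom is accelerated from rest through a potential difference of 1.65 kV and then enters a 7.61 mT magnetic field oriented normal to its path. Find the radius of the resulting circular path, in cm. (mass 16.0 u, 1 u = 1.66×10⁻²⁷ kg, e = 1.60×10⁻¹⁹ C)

r ≈ 308 cm

The kinetic energy gained is K = qV = (1×1.60×10^-19)(1650) = 2.64×10^-16 J.
v = √(2K/m) = 1.41×10^5 m/s.
r = mv/(qB) = (2.66×10^-26)(1.41×10^5) / [(1×1.60×10^-19)(7.61×10^-3)] = 3.08 m.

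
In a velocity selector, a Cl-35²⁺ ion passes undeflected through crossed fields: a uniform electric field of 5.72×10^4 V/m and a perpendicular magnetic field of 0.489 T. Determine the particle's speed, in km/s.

For zero net force, qE = qvB, so v = E/B.
v = (5.72×10^4) / (0.489) = 1.17×10^5 m/s.

v ≈ 117 km/s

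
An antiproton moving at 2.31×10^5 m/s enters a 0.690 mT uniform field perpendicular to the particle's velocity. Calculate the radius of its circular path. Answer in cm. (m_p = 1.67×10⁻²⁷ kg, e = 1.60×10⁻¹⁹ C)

r ≈ 349 cm

The magnetic force provides the centripetal force: qvB = mv²/r, so r = mv/(qB).
r = (1.67×10^-27 kg)(2.31×10^5 m/s) / [(1×1.60×10^-19 C)(6.90×10^-4 T)] = 3.49 m.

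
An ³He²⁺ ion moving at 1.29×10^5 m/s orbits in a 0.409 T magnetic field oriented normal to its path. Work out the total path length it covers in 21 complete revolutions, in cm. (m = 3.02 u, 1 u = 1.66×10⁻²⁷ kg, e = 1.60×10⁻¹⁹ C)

L ≈ 65.2 cm

r = mv/(qB) = 4.94×10^-3 m, so one revolution covers 2πr = 0.0310 m.
In 21 revolutions: L = 21·2πr = 0.652 m.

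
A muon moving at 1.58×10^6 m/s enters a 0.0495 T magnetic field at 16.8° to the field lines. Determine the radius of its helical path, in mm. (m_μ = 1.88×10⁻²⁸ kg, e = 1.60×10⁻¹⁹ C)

Only the perpendicular component v⊥ = v sin16.8° = 4.57×10^5 m/s is bent by the field.
r = m v⊥ /(qB) = (1.88×10^-28)(4.57×10^5) / [(1×1.60×10^-19)(0.0495)] = 0.0108 m.

r ≈ 10.8 mm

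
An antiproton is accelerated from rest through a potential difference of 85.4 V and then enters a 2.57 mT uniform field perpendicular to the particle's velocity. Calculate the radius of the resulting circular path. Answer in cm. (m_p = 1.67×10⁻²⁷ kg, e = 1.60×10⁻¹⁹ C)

The kinetic energy gained is K = qV = (1×1.60×10^-19)(85.4) = 1.37×10^-17 J.
v = √(2K/m) = 1.28×10^5 m/s.
r = mv/(qB) = (1.67×10^-27)(1.28×10^5) / [(1×1.60×10^-19)(2.57×10^-3)] = 0.520 m.

r ≈ 52.0 cm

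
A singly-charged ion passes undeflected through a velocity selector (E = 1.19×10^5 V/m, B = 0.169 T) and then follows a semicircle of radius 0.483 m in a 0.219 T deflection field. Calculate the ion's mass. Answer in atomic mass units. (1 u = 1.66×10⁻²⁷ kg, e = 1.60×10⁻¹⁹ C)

v = E/B₁ = 7.04×10^5 m/s.
From r = mv/(qB₂), m = qB₂r/v = (1×1.60×10^-19)(0.219)(0.483) / (7.04×10^5) = 2.40×10^-26 kg.
In atomic mass units: m = 2.40×10^-26 / 1.66×10^-27 = 14.5 u.

m ≈ 14.5 u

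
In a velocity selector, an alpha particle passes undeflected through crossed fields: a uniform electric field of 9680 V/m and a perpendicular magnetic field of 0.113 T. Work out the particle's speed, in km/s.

For zero net force, qE = qvB, so v = E/B.
v = (9680) / (0.113) = 8.57×10^4 m/s.

v ≈ 85.7 km/s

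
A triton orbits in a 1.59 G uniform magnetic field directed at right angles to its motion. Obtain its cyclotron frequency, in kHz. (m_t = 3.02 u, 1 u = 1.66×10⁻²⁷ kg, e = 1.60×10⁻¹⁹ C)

f ≈ 0.808 kHz

f = qB/(2πm) = (1×1.60×10^-19)(1.59×10^-4) / [2π(5.01×10^-27)] = 808 Hz.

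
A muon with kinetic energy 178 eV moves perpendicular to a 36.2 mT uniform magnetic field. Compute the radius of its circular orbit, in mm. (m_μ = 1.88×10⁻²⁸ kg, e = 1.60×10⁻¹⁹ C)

r ≈ 17.9 mm

Convert the energy: K = 178 eV = 2.85×10^-17 J.
v = √(2K/m) = √(2·2.85×10^-17/1.88×10^-28) = 5.50×10^5 m/s.
r = mv/(qB) = (1.88×10^-28)(5.50×10^5) / [(1×1.60×10^-19)(0.0362)] = 0.0179 m.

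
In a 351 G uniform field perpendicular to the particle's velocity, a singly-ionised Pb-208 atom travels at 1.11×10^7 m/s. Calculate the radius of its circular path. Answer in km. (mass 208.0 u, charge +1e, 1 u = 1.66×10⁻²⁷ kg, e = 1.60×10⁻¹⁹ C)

r ≈ 0.682 km

The magnetic force provides the centripetal force: qvB = mv²/r, so r = mv/(qB).
r = (3.45×10^-25 kg)(1.11×10^7 m/s) / [(1×1.60×10^-19 C)(0.0351 T)] = 682 m.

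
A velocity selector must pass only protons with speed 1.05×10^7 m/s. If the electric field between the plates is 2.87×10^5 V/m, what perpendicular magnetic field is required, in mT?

B ≈ 27.3 mT

qE = qvB ⇒ B = E/v = (2.87×10^5) / (1.05×10^7) = 0.0273 T.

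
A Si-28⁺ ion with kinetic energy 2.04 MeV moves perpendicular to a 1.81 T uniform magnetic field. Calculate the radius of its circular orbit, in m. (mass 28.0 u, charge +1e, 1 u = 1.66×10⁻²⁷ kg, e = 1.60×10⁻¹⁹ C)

Convert the energy: K = 2.04 MeV = 3.26×10^-13 J.
v = √(2K/m) = √(2·3.26×10^-13/4.65×10^-26) = 3.75×10^6 m/s.
r = mv/(qB) = (4.65×10^-26)(3.75×10^6) / [(1×1.60×10^-19)(1.81)] = 0.601 m.

r ≈ 0.601 m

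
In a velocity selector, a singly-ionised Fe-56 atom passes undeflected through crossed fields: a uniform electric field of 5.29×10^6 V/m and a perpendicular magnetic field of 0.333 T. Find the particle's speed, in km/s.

v ≈ 15900 km/s

For zero net force, qE = qvB, so v = E/B.
v = (5.29×10^6) / (0.333) = 1.59×10^7 m/s.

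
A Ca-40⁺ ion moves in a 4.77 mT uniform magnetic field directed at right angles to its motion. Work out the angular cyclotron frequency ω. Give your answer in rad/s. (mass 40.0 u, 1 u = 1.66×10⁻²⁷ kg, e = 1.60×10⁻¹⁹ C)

ω ≈ 1.15×10^4 rad/s

ω = qB/m = (1×1.60×10^-19)(4.77×10^-3) / (6.64×10^-26) = 1.15×10^4 rad/s.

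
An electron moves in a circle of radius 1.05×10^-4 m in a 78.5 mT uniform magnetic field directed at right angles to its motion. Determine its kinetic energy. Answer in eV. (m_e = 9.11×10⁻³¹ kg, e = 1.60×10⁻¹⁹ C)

v = qBr/m = (1×1.60×10^-19)(0.0785)(1.05×10^-4) / (9.11×10^-31) = 1.45×10^6 m/s.
K = ½mv² = 0.5·(9.11×10^-31)·(1.45×10^6)² = 9.55×10^-19 J = 5.97 eV.

K ≈ 5.97 eV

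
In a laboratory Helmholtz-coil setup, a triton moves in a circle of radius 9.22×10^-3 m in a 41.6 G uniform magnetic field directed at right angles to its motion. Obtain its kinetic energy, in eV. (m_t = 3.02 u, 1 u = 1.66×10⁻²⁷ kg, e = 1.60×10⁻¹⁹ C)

K ≈ 0.0235 eV

v = qBr/m = (1×1.60×10^-19)(4.16×10^-3)(9.22×10^-3) / (5.01×10^-27) = 1220 m/s.
K = ½mv² = 0.5·(5.01×10^-27)·(1220)² = 3.76×10^-21 J = 0.0235 eV.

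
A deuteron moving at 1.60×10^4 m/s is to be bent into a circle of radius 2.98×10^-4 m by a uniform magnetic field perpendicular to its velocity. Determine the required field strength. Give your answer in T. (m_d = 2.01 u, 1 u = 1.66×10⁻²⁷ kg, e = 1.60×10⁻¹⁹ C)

qvB = mv²/r gives B = mv/(qr).
B = (3.34×10^-27)(1.60×10^4) / [(1×1.60×10^-19)(2.98×10^-4)] = 1.12 T.

B ≈ 1.12 T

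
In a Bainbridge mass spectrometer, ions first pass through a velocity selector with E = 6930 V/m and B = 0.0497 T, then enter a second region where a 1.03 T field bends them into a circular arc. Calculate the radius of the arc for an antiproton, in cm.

r ≈ 0.141 cm

The selector passes v = E/B = 6930/0.0497 = 1.39×10^5 m/s.
In the deflection region, r = mv/(qB₂) = (1.67×10^-27)(1.39×10^5) / [(1×1.60×10^-19)(1.03)] = 1.41×10^-3 m.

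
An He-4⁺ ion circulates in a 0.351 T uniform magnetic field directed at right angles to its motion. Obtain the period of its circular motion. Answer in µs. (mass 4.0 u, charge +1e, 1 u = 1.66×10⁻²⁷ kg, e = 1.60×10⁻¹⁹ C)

The cyclotron period is independent of speed: T = 2πm/(qB).
T = 2π(6.64×10^-27) / [(1×1.60×10^-19)(0.351)] = 7.43×10^-7 s.

T ≈ 0.743 µs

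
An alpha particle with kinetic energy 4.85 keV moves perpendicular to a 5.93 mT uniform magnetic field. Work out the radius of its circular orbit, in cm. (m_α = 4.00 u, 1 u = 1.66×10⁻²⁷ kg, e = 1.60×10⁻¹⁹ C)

r ≈ 169 cm

Convert the energy: K = 4.85 keV = 7.76×10^-16 J.
v = √(2K/m) = √(2·7.76×10^-16/6.64×10^-27) = 4.83×10^5 m/s.
r = mv/(qB) = (6.64×10^-27)(4.83×10^5) / [(2×1.60×10^-19)(5.93×10^-3)] = 1.69 m.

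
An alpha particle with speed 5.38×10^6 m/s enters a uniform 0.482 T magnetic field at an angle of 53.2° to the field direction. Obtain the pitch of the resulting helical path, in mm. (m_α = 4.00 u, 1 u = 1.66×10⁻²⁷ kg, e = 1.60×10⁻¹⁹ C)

The velocity component along B is v∥ = v cos53.2° = 3.22×10^6 m/s.
The cyclotron period T = 2πm/(qB) = 2.70×10^-7 s is set by m, q, B alone.
Pitch = v∥·T = (3.22×10^6)(2.70×10^-7) = 0.872 m.

pitch ≈ 872 mm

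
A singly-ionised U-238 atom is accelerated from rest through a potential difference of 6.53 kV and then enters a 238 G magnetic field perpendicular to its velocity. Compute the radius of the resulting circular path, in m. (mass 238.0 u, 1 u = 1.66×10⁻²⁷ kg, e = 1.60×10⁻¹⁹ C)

r ≈ 7.55 m

The kinetic energy gained is K = qV = (1×1.60×10^-19)(6530) = 1.04×10^-15 J.
v = √(2K/m) = 7.27×10^4 m/s.
r = mv/(qB) = (3.95×10^-25)(7.27×10^4) / [(1×1.60×10^-19)(0.0238)] = 7.55 m.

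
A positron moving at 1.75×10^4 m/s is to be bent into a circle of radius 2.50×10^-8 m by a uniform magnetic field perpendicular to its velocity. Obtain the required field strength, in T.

qvB = mv²/r gives B = mv/(qr).
B = (9.11×10^-31)(1.75×10^4) / [(1×1.60×10^-19)(2.50×10^-8)] = 3.99 T.

B ≈ 3.99 T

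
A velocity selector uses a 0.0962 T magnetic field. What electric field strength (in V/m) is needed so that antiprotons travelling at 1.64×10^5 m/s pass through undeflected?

E ≈ 1.58×10^4 V/m

qE = qvB ⇒ E = vB = (1.64×10^5)(0.0962) = 1.58×10^4 V/m.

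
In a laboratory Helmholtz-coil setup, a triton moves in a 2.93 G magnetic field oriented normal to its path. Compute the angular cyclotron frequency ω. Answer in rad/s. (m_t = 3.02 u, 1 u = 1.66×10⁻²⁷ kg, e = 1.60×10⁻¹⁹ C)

ω ≈ 9350 rad/s

ω = qB/m = (1×1.60×10^-19)(2.93×10^-4) / (5.01×10^-27) = 9350 rad/s.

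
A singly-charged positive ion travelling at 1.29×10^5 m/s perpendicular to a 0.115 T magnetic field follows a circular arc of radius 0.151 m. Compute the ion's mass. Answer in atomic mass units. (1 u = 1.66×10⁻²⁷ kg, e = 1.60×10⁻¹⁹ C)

qvB = mv²/r ⇒ m = qBr/v.
m = (1×1.60×10^-19)(0.115)(0.151) / (1.29×10^5) = 2.15×10^-26 kg = 13.0 u.

m ≈ 13.0 u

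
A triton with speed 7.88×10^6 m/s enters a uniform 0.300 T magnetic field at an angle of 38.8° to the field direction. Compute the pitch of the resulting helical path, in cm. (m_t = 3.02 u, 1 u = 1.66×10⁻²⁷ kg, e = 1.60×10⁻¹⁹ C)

The velocity component along B is v∥ = v cos38.8° = 6.14×10^6 m/s.
The cyclotron period T = 2πm/(qB) = 6.56×10^-7 s is set by m, q, B alone.
Pitch = v∥·T = (6.14×10^6)(6.56×10^-7) = 4.03 m.

pitch ≈ 403 cm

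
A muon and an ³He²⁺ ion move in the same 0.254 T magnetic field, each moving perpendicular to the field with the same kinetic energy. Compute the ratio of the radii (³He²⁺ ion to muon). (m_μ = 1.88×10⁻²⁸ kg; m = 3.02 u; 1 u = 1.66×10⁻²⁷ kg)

r = √(2mK)/(qB) ⇒ at equal K, r ∝ √m/q.
r_{³He²⁺ ion}/r_{muon} = 2.58.

ratio ≈ 2.58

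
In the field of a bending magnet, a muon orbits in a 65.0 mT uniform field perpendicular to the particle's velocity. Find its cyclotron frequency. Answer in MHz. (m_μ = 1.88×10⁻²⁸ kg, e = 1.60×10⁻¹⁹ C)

f = qB/(2πm) = (1×1.60×10^-19)(0.0650) / [2π(1.88×10^-28)] = 8.80×10^6 Hz.

f ≈ 8.80 MHz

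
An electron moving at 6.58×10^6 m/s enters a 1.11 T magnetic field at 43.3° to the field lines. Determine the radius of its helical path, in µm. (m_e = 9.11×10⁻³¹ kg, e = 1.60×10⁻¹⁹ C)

Only the perpendicular component v⊥ = v sin43.3° = 4.51×10^6 m/s is bent by the field.
r = m v⊥ /(qB) = (9.11×10^-31)(4.51×10^6) / [(1×1.60×10^-19)(1.11)] = 2.31×10^-5 m.

r ≈ 23.1 µm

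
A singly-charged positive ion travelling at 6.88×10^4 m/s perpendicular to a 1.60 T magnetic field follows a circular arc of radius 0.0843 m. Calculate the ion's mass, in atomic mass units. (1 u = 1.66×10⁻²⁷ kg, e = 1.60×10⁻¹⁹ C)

qvB = mv²/r ⇒ m = qBr/v.
m = (1×1.60×10^-19)(1.60)(0.0843) / (6.88×10^4) = 3.14×10^-25 kg = 189 u.

m ≈ 189 u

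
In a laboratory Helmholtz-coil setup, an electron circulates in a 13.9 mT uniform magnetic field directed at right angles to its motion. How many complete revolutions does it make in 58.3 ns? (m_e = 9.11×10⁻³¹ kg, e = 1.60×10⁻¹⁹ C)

N = 22

T = 2πm/(qB) = 2π(9.11×10^-31) / [(1×1.60×10^-19)(0.0139)] = 2.5737×10^-9 s.
N = t/T = 5.83×10^-8 / 2.5737×10^-9 ≈ 22.65, so 22 complete revolutions.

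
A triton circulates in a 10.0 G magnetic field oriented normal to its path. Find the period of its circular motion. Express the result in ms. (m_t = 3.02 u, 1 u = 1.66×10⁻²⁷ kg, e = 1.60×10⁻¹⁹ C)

T ≈ 0.197 ms

The cyclotron period is independent of speed: T = 2πm/(qB).
T = 2π(5.01×10^-27) / [(1×1.60×10^-19)(1.00×10^-3)] = 1.97×10^-4 s.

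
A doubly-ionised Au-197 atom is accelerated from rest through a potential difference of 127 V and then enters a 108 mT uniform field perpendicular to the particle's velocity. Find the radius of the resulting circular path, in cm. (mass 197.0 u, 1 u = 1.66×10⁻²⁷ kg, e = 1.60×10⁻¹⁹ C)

r ≈ 14.9 cm

The kinetic energy gained is K = qV = (2×1.60×10^-19)(127) = 4.06×10^-17 J.
v = √(2K/m) = 1.58×10^4 m/s.
r = mv/(qB) = (3.27×10^-25)(1.58×10^4) / [(2×1.60×10^-19)(0.108)] = 0.149 m.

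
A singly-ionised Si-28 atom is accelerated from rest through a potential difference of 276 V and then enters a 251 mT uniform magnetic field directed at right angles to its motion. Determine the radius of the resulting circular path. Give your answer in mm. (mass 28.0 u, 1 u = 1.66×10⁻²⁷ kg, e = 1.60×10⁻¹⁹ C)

The kinetic energy gained is K = qV = (1×1.60×10^-19)(276) = 4.42×10^-17 J.
v = √(2K/m) = 4.36×10^4 m/s.
r = mv/(qB) = (4.65×10^-26)(4.36×10^4) / [(1×1.60×10^-19)(0.251)] = 0.0505 m.

r ≈ 50.5 mm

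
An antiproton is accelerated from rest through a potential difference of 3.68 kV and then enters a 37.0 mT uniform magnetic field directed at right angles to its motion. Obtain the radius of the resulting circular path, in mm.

The kinetic energy gained is K = qV = (1×1.60×10^-19)(3680) = 5.89×10^-16 J.
v = √(2K/m) = 8.40×10^5 m/s.
r = mv/(qB) = (1.67×10^-27)(8.40×10^5) / [(1×1.60×10^-19)(0.0370)] = 0.237 m.

r ≈ 237 mm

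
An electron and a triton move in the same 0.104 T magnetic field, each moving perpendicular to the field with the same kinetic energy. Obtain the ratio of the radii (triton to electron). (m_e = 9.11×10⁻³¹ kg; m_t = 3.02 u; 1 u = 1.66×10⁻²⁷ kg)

r = √(2mK)/(qB) ⇒ at equal K, r ∝ √m/q.
r_{triton}/r_{electron} = 74.2.

ratio ≈ 74.2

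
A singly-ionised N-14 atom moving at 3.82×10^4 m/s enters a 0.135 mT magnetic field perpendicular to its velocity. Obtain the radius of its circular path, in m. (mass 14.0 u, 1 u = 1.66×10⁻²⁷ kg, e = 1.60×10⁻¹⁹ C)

r ≈ 41.1 m

The magnetic force provides the centripetal force: qvB = mv²/r, so r = mv/(qB).
r = (2.32×10^-26 kg)(3.82×10^4 m/s) / [(1×1.60×10^-19 C)(1.35×10^-4 T)] = 41.1 m.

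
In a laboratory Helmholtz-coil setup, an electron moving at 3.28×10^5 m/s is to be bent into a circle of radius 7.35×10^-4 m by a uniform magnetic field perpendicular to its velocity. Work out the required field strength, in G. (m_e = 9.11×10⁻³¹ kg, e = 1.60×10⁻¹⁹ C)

B ≈ 25.4 G

qvB = mv²/r gives B = mv/(qr).
B = (9.11×10^-31)(3.28×10^5) / [(1×1.60×10^-19)(7.35×10^-4)] = 2.54×10^-3 T.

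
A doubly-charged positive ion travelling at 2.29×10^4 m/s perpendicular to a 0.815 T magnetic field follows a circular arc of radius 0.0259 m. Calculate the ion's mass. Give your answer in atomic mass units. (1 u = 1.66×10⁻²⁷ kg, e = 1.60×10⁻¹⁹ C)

m ≈ 178 u

qvB = mv²/r ⇒ m = qBr/v.
m = (2×1.60×10^-19)(0.815)(0.0259) / (2.29×10^4) = 2.95×10^-25 kg = 178 u.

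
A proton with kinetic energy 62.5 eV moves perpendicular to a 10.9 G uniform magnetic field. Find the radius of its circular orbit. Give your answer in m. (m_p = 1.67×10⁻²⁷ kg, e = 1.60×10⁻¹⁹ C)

r ≈ 1.05 m

Convert the energy: K = 62.5 eV = 1.00×10^-17 J.
v = √(2K/m) = √(2·1.00×10^-17/1.67×10^-27) = 1.09×10^5 m/s.
r = mv/(qB) = (1.67×10^-27)(1.09×10^5) / [(1×1.60×10^-19)(1.09×10^-3)] = 1.05 m.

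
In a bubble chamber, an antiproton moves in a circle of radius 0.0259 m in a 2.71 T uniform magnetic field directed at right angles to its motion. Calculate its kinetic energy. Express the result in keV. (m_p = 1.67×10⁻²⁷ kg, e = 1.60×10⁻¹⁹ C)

v = qBr/m = (1×1.60×10^-19)(2.71)(0.0259) / (1.67×10^-27) = 6.72×10^6 m/s.
K = ½mv² = 0.5·(1.67×10^-27)·(6.72×10^6)² = 3.78×10^-14 J = 236 keV.

K ≈ 236 keV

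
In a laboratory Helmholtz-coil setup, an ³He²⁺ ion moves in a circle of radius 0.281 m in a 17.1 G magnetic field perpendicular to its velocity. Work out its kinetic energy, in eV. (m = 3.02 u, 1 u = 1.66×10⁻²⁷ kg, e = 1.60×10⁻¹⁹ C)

K ≈ 14.7 eV

v = qBr/m = (2×1.60×10^-19)(1.71×10^-3)(0.281) / (5.01×10^-27) = 3.07×10^4 m/s.
K = ½mv² = 0.5·(5.01×10^-27)·(3.07×10^4)² = 2.36×10^-18 J = 14.7 eV.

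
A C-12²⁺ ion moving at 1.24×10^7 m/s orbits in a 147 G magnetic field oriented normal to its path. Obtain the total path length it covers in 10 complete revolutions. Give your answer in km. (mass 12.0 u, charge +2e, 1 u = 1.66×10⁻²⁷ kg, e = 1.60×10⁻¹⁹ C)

L ≈ 3.30 km

r = mv/(qB) = 52.5 m, so one revolution covers 2πr = 330 m.
In 10 revolutions: L = 10·2πr = 3300 m.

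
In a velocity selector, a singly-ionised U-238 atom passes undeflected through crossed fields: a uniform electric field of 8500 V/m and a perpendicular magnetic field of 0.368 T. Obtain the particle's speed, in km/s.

v ≈ 23.1 km/s

For zero net force, qE = qvB, so v = E/B.
v = (8500) / (0.368) = 2.31×10^4 m/s.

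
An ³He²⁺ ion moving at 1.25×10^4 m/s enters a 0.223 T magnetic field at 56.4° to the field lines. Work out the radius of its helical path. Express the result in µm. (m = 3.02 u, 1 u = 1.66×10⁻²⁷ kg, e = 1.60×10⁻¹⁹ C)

Only the perpendicular component v⊥ = v sin56.4° = 1.04×10^4 m/s is bent by the field.
r = m v⊥ /(qB) = (5.01×10^-27)(1.04×10^4) / [(2×1.60×10^-19)(0.223)] = 7.31×10^-4 m.

r ≈ 731 µm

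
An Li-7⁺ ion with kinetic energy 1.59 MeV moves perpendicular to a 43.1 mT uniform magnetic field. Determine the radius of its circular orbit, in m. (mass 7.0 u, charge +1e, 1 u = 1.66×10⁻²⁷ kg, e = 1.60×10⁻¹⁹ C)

r ≈ 11.2 m

Convert the energy: K = 1.59 MeV = 2.54×10^-13 J.
v = √(2K/m) = √(2·2.54×10^-13/1.16×10^-26) = 6.62×10^6 m/s.
r = mv/(qB) = (1.16×10^-26)(6.62×10^6) / [(1×1.60×10^-19)(0.0431)] = 11.2 m.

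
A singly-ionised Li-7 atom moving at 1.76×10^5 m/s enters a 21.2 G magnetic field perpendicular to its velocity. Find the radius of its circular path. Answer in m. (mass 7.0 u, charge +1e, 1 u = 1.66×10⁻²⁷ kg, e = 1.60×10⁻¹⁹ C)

The magnetic force provides the centripetal force: qvB = mv²/r, so r = mv/(qB).
r = (1.16×10^-26 kg)(1.76×10^5 m/s) / [(1×1.60×10^-19 C)(2.12×10^-3 T)] = 6.03 m.

r ≈ 6.03 m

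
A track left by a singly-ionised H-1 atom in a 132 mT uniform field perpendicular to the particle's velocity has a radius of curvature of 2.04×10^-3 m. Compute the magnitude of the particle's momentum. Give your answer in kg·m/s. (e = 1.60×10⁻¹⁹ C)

p ≈ 4.31×10^-23 kg·m/s

Since qvB = mv²/r, the momentum p = mv = qBr.
p = (1×1.60×10^-19)(0.132)(2.04×10^-3) = 4.31×10^-23 kg·m/s.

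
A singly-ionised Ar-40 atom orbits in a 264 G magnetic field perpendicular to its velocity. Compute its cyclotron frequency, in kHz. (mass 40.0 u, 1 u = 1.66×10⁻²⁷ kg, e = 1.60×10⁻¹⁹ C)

f = qB/(2πm) = (1×1.60×10^-19)(0.0264) / [2π(6.64×10^-26)] = 1.01×10^4 Hz.

f ≈ 10.1 kHz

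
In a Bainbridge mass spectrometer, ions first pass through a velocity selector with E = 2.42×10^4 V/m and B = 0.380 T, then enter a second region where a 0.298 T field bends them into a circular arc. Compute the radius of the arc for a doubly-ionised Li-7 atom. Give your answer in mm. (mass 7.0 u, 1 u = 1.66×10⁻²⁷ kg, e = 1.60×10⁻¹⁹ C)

r ≈ 7.76 mm

The selector passes v = E/B = 2.42×10^4/0.380 = 6.37×10^4 m/s.
In the deflection region, r = mv/(qB₂) = (1.16×10^-26)(6.37×10^4) / [(2×1.60×10^-19)(0.298)] = 7.76×10^-3 m.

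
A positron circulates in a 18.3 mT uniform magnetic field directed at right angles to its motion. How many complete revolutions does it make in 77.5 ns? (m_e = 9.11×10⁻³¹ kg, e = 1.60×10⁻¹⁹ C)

T = 2πm/(qB) = 2π(9.11×10^-31) / [(1×1.60×10^-19)(0.0183)] = 1.9549×10^-9 s.
N = t/T = 7.75×10^-8 / 1.9549×10^-9 ≈ 39.64, so 39 complete revolutions.

N = 39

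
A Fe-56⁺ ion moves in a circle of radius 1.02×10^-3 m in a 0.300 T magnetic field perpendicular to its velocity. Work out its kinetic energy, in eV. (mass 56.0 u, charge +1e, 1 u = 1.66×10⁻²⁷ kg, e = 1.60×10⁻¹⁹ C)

v = qBr/m = (1×1.60×10^-19)(0.300)(1.02×10^-3) / (9.30×10^-26) = 527 m/s.
K = ½mv² = 0.5·(9.30×10^-26)·(527)² = 1.29×10^-20 J = 0.0806 eV.

K ≈ 0.0806 eV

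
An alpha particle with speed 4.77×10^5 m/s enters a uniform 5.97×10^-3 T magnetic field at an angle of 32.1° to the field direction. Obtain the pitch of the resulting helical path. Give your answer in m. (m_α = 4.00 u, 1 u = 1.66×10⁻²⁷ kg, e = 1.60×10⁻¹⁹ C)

The velocity component along B is v∥ = v cos32.1° = 4.04×10^5 m/s.
The cyclotron period T = 2πm/(qB) = 2.18×10^-5 s is set by m, q, B alone.
Pitch = v∥·T = (4.04×10^5)(2.18×10^-5) = 8.82 m.

pitch ≈ 8.82 m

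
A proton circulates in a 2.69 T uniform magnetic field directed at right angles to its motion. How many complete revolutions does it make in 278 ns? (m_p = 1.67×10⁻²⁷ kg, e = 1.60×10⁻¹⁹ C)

N = 11

T = 2πm/(qB) = 2π(1.67×10^-27) / [(1×1.60×10^-19)(2.69)] = 2.4379×10^-8 s.
N = t/T = 2.78×10^-7 / 2.4379×10^-8 ≈ 11.40, so 11 complete revolutions.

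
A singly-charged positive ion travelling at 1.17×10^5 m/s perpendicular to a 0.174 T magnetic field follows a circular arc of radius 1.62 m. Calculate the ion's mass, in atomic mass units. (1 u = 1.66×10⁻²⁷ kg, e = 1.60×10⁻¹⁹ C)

m ≈ 232 u

qvB = mv²/r ⇒ m = qBr/v.
m = (1×1.60×10^-19)(0.174)(1.62) / (1.17×10^5) = 3.85×10^-25 kg = 232 u.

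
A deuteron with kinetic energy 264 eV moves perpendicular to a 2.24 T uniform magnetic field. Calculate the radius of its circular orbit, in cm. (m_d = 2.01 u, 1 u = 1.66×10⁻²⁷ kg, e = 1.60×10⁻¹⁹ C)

Convert the energy: K = 264 eV = 4.22×10^-17 J.
v = √(2K/m) = √(2·4.22×10^-17/3.34×10^-27) = 1.59×10^5 m/s.
r = mv/(qB) = (3.34×10^-27)(1.59×10^5) / [(1×1.60×10^-19)(2.24)] = 1.48×10^-3 m.

r ≈ 0.148 cm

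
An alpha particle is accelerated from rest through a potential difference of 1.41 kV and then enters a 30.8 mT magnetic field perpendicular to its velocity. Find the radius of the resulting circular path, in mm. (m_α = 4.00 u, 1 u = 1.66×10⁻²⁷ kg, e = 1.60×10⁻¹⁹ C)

The kinetic energy gained is K = qV = (2×1.60×10^-19)(1410) = 4.51×10^-16 J.
v = √(2K/m) = 3.69×10^5 m/s.
r = mv/(qB) = (6.64×10^-27)(3.69×10^5) / [(2×1.60×10^-19)(0.0308)] = 0.248 m.

r ≈ 248 mm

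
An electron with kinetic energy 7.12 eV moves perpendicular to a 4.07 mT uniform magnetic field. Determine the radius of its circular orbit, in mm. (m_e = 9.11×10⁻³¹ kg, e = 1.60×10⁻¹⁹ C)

Convert the energy: K = 7.12 eV = 1.14×10^-18 J.
v = √(2K/m) = √(2·1.14×10^-18/9.11×10^-31) = 1.58×10^6 m/s.
r = mv/(qB) = (9.11×10^-31)(1.58×10^6) / [(1×1.60×10^-19)(4.07×10^-3)] = 2.21×10^-3 m.

r ≈ 2.21 mm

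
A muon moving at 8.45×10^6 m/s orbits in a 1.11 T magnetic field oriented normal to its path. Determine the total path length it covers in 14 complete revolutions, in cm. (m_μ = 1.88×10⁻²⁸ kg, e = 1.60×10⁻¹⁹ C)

r = mv/(qB) = 8.94×10^-3 m, so one revolution covers 2πr = 0.0562 m.
In 14 revolutions: L = 14·2πr = 0.787 m.

L ≈ 78.7 cm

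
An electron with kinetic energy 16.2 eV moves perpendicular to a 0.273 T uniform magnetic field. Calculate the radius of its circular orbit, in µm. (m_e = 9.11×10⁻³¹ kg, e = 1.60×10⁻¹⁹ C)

Convert the energy: K = 16.2 eV = 2.59×10^-18 J.
v = √(2K/m) = √(2·2.59×10^-18/9.11×10^-31) = 2.39×10^6 m/s.
r = mv/(qB) = (9.11×10^-31)(2.39×10^6) / [(1×1.60×10^-19)(0.273)] = 4.98×10^-5 m.

r ≈ 49.8 µm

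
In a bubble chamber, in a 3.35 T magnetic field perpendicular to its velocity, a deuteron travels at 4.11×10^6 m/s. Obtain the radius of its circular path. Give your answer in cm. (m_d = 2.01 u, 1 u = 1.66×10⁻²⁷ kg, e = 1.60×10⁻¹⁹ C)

The magnetic force provides the centripetal force: qvB = mv²/r, so r = mv/(qB).
r = (3.34×10^-27 kg)(4.11×10^6 m/s) / [(1×1.60×10^-19 C)(3.35 T)] = 0.0256 m.

r ≈ 2.56 cm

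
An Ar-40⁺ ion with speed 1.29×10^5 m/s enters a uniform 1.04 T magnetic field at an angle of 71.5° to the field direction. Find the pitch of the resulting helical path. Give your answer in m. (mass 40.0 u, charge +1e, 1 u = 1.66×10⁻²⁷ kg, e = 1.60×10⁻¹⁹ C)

pitch ≈ 0.103 m

The velocity component along B is v∥ = v cos71.5° = 4.09×10^4 m/s.
The cyclotron period T = 2πm/(qB) = 2.51×10^-6 s is set by m, q, B alone.
Pitch = v∥·T = (4.09×10^4)(2.51×10^-6) = 0.103 m.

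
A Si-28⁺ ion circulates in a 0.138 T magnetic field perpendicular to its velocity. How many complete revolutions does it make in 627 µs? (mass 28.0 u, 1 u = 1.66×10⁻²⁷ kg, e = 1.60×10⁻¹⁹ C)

T = 2πm/(qB) = 2π(4.648×10^-26) / [(1×1.60×10^-19)(0.138)] = 1.3227×10^-5 s.
N = t/T = 6.27×10^-4 / 1.3227×10^-5 ≈ 47.40, so 47 complete revolutions.

N = 47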